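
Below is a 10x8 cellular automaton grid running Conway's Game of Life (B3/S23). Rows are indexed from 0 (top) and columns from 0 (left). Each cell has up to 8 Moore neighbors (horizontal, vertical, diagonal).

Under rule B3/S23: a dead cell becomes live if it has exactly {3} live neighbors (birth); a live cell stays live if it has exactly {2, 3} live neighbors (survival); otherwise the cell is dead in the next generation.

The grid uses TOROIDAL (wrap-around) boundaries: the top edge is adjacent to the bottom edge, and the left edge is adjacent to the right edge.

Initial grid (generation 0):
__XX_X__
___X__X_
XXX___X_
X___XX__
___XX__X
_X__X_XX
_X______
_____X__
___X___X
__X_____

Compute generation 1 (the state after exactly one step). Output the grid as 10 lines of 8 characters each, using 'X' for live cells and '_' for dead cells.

Answer: __XXX___
___XXXXX
XXXXX_X_
X_X_XXX_
___X___X
__XXXXXX
X____XX_
________
________
__X_X___

Derivation:
Simulating step by step:
Generation 0 (given above): 24 live cells
Generation 1: 32 live cells
(generation 1 grid is the final answer)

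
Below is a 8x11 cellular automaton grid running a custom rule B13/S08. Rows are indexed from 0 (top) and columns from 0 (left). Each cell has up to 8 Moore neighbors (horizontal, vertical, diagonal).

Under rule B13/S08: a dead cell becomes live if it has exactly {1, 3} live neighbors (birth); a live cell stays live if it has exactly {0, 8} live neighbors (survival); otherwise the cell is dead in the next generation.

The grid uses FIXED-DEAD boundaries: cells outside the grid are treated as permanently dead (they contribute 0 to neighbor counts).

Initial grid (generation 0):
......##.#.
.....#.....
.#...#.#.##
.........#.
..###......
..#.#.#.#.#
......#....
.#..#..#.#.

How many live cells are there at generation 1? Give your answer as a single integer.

Answer: 39

Derivation:
Simulating step by step:
Generation 0 (given above): 23 live cells
Generation 1: 39 live cells
....#....##
###....#.##
###...###..
#.###..##.#
.....##..#.
.......##.#
#..#....##.
#####....##
Population at generation 1: 39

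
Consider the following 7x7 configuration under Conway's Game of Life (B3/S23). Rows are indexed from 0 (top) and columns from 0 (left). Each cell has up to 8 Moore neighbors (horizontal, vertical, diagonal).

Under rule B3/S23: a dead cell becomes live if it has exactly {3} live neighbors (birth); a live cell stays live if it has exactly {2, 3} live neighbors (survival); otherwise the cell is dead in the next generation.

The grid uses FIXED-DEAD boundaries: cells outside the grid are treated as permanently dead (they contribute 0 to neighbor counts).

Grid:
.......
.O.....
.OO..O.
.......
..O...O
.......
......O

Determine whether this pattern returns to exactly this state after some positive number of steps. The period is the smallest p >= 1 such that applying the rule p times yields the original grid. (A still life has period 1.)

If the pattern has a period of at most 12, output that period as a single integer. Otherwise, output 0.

Answer: 0

Derivation:
Simulating and comparing each generation to the original:
Gen 0 (original, given above): 7 live cells
Gen 1: 6 live cells, differs from original
Gen 2: 6 live cells, differs from original
Gen 3: 6 live cells, differs from original
Gen 4: 6 live cells, differs from original
Gen 5: 6 live cells, differs from original
Gen 6: 6 live cells, differs from original
Gen 7: 6 live cells, differs from original
Gen 8: 6 live cells, differs from original
Gen 9: 6 live cells, differs from original
Gen 10: 6 live cells, differs from original
Gen 11: 6 live cells, differs from original
Gen 12: 6 live cells, differs from original
No period found within 12 steps.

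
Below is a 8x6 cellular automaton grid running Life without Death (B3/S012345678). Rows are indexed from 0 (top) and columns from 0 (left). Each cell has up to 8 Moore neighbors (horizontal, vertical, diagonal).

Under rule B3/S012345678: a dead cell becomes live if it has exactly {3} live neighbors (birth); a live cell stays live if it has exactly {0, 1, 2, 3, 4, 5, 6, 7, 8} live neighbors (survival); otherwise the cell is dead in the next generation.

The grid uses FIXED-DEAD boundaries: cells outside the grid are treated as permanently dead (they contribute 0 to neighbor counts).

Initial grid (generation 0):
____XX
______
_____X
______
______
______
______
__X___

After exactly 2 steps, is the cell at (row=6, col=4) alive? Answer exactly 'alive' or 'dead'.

Answer: dead

Derivation:
Simulating step by step:
Generation 0 (given above): 4 live cells
Generation 1: 6 live cells
____XX
____XX
_____X
______
______
______
______
__X___
Generation 2: 7 live cells
____XX
____XX
____XX
______
______
______
______
__X___

Cell (6,4) at generation 2: 0 -> dead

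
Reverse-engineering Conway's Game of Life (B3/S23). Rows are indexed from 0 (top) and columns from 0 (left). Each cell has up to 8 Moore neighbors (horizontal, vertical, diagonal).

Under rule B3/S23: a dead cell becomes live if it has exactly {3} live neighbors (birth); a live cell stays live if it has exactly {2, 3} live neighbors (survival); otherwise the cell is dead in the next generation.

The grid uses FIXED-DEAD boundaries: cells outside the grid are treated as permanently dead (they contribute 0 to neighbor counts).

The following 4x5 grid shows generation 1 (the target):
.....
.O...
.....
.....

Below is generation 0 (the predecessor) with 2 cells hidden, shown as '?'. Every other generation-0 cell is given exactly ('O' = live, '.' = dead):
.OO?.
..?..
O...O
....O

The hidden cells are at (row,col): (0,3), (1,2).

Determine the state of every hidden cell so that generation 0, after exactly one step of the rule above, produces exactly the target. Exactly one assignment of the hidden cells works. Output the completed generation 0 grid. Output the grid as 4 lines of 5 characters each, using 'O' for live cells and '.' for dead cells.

Hidden generation-0 cells (in order): (0,3), (1,2).
A hidden cell only influences target cells in its own 3x3 neighborhood. Try each of the 2^2 = 4 assignments, step the completed generation 0 forward once under B3/S23, and compare with the target:
  (0,3)=. (1,2)=. -> step reproduces the target at every cell -> ACCEPT
  (0,3)=. (1,2)=O -> step gives (0,1)='O' but target has '.' -> reject
  (0,3)=O (1,2)=. -> step gives (0,2)='O' but target has '.' -> reject
  (0,3)=O (1,2)=O -> step gives (0,1)='O' but target has '.' -> reject
Unique solution: (0,3)=dead, (1,2)=dead.
Check: live-neighbor counts of every cell in the completed generation 0:
11110
23221
01021
11021
Applying B3/S23 to generation 0 with these counts gives:
.....
.O...
.....
.....
which matches the target exactly.

Answer: .OO..
.....
O...O
....O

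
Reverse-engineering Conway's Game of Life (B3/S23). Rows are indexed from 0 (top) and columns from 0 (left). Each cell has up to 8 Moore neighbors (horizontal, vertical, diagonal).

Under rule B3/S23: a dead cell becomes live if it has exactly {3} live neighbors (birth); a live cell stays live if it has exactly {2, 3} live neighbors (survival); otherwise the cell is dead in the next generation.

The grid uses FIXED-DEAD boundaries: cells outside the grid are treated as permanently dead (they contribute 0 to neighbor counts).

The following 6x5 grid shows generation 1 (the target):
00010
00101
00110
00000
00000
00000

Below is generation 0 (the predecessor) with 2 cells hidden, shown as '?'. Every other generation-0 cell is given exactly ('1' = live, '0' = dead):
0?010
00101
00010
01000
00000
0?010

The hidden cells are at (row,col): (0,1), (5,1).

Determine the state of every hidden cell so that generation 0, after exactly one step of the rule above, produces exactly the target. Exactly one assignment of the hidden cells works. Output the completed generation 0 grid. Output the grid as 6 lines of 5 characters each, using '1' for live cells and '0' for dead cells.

Hidden generation-0 cells (in order): (0,1), (5,1).
A hidden cell only influences target cells in its own 3x3 neighborhood. Try each of the 2^2 = 4 assignments, step the completed generation 0 forward once under B3/S23, and compare with the target:
  (0,1)=0 (5,1)=0 -> step reproduces the target at every cell -> ACCEPT
  (0,1)=0 (5,1)=1 -> step gives (4,2)='1' but target has '0' -> reject
  (0,1)=1 (5,1)=0 -> step gives (0,2)='1' but target has '0' -> reject
  (0,1)=1 (5,1)=1 -> step gives (0,2)='1' but target has '0' -> reject
Unique solution: (0,1)=dead, (5,1)=dead.
Check: live-neighbor counts of every cell in the completed generation 0:
01222
01242
12322
10211
11211
00101
Applying B3/S23 to generation 0 with these counts gives:
00010
00101
00110
00000
00000
00000
which matches the target exactly.

Answer: 00010
00101
00010
01000
00000
00010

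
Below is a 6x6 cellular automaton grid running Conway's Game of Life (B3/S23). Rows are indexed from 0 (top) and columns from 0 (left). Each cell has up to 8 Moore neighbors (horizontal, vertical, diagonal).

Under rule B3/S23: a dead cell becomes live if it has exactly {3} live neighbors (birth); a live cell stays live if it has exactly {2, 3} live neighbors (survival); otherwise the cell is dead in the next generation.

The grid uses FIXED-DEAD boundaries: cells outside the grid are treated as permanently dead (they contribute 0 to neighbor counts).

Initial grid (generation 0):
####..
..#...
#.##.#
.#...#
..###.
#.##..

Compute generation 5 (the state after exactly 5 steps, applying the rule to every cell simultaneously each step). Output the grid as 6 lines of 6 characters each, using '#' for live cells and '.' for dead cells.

Answer: ......
......
.#.#..
......
......
......

Derivation:
Simulating step by step:
Generation 0 (given above): 17 live cells
Generation 1: 14 live cells
.###..
#...#.
..###.
.#...#
....#.
.##.#.
Generation 2: 17 live cells
.###..
....#.
.#####
..#..#
.#####
...#..
Generation 3: 9 live cells
..##..
.....#
.##..#
......
.#...#
...#..
Generation 4: 5 live cells
......
.#.##.
......
.##...
......
......
Generation 5: 2 live cells
(generation 5 grid is the final answer)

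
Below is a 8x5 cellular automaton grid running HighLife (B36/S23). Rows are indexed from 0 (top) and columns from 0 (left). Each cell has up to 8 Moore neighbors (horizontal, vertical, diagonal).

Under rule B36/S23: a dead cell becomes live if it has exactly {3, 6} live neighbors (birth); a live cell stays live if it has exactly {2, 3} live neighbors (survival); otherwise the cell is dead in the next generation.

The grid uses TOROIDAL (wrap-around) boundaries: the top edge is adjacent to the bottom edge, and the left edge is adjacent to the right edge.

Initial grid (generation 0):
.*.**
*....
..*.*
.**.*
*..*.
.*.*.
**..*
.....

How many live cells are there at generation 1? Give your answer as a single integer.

Answer: 21

Derivation:
Simulating step by step:
Generation 0 (given above): 16 live cells
Generation 1: 21 live cells
*...*
***..
..*.*
.**.*
*..*.
.*.*.
***.*
.***.
Population at generation 1: 21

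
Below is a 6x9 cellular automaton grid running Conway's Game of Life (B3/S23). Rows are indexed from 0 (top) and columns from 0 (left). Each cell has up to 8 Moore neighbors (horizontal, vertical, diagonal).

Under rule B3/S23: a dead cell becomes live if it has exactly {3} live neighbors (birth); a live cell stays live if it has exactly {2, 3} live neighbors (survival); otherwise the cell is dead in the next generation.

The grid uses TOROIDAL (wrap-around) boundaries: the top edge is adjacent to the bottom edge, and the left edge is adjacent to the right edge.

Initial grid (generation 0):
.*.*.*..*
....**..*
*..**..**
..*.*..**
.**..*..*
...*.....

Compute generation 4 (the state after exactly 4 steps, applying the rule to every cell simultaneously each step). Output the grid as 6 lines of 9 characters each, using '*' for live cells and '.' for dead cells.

Simulating step by step:
Generation 0 (given above): 21 live cells
Generation 1: 21 live cells
*.**.*...
..*..**..
*.....*..
..*.***..
***.*..**
.*.*.....
Generation 2: 20 live cells
...*.**..
..*****..
.*.**..*.
..*.*.*..
*...*.***
.........
Generation 3: 17 live cells
..**..*..
.......*.
.*.....*.
***.*.*..
...*..***
....*...*
Generation 4: 28 live cells
(generation 4 grid is the final answer)

Answer: ...*...*.
..*...**.
***...***
****.**..
.****.*.*
..*.***.*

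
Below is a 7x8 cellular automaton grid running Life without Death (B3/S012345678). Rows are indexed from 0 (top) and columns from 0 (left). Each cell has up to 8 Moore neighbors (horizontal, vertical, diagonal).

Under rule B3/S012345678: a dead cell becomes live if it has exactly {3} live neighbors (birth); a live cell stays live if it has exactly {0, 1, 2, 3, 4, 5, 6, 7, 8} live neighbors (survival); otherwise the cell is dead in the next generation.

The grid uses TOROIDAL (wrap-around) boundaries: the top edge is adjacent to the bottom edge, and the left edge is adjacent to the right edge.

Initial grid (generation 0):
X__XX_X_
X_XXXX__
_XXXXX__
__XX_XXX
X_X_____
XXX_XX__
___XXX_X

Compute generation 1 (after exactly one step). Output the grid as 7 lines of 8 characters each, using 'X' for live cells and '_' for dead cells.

Answer: XX_XX_X_
X_XXXXXX
XXXXXX_X
X_XX_XXX
X_X_____
XXX_XXXX
___XXX_X

Derivation:
Simulating step by step:
Generation 0 (given above): 30 live cells
Generation 1: 38 live cells
(generation 1 grid is the final answer)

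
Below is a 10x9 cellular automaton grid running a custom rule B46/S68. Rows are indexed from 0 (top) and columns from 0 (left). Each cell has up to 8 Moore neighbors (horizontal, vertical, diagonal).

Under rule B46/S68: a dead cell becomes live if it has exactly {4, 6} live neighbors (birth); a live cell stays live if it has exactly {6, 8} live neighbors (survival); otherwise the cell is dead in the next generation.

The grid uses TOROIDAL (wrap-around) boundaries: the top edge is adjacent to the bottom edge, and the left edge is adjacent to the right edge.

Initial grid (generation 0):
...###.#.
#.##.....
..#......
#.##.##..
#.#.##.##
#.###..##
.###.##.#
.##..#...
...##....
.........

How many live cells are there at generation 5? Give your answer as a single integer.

Answer: 0

Derivation:
Simulating step by step:
Generation 0 (given above): 36 live cells
Generation 1: 11 live cells
.........
....#....
.........
....#...#
.#......#
.#.#....#
..#....#.
.........
.........
...#.....
Generation 2: 2 live cells
.........
.........
.........
.........
.........
#.#......
.........
.........
.........
.........
Generation 3: 0 live cells
.........
.........
.........
.........
.........
.........
.........
.........
.........
.........
Generation 4: 0 live cells
.........
.........
.........
.........
.........
.........
.........
.........
.........
.........
Generation 5: 0 live cells
.........
.........
.........
.........
.........
.........
.........
.........
.........
.........
Population at generation 5: 0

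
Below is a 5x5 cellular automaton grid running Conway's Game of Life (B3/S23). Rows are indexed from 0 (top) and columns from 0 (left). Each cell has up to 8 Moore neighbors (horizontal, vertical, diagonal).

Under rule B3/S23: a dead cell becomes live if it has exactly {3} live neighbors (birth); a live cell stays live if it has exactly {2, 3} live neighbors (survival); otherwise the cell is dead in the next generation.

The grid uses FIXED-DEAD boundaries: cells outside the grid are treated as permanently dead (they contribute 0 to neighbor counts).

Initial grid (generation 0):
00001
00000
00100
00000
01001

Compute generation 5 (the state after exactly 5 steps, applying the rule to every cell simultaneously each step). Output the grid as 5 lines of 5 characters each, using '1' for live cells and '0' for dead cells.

Answer: 00000
00000
00000
00000
00000

Derivation:
Simulating step by step:
Generation 0 (given above): 4 live cells
Generation 1: 0 live cells
00000
00000
00000
00000
00000
Generation 2: 0 live cells
00000
00000
00000
00000
00000
Generation 3: 0 live cells
00000
00000
00000
00000
00000
Generation 4: 0 live cells
00000
00000
00000
00000
00000
Generation 5: 0 live cells
(generation 5 grid is the final answer)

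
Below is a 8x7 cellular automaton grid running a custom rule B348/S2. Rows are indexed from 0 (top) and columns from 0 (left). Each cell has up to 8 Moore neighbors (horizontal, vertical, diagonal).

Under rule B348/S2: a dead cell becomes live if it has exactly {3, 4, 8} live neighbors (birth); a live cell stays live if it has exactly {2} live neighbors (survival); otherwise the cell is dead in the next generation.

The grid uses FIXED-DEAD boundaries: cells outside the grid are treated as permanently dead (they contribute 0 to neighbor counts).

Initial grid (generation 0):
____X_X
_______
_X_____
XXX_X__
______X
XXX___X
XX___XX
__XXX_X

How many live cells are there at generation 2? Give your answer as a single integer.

Simulating step by step:
Generation 0 (given above): 20 live cells
Generation 1: 18 live cells
_______
_______
X_X____
X_X____
X_XX_X_
__X__X_
___XX__
_XXXXXX
Generation 2: 8 live cells
_______
_______
_X_____
X__X___
____X__
_X___X_
_X____X
_______
Population at generation 2: 8

Answer: 8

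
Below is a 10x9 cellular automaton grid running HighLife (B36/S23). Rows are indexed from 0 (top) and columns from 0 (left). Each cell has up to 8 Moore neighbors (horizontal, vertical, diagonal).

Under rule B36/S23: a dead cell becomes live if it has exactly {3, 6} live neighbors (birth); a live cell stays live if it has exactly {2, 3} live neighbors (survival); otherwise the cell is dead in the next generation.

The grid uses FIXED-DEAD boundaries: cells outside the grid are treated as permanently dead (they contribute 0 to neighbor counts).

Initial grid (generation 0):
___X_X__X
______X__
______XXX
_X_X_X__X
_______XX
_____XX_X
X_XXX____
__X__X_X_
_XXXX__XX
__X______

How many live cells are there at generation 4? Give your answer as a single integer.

Simulating step by step:
Generation 0 (given above): 30 live cells
Generation 1: 31 live cells
_________
_____XX_X
_____XX_X
_______X_
____XX__X
___XXXX_X
_XXXX__X_
_____XXXX
_X__X_XXX
_XX______
Generation 2: 21 live cells
_________
_____XX__
_____X__X
____X__XX
___X____X
______X_X
__X__XX__
_X_______
_XX_____X
_XX____X_
Generation 3: 18 live cells
_________
_____XX__
____XX__X
____X__XX
________X
_____XX__
_____XXX_
_X_______
X________
_XX______
Generation 4: 19 live cells
_________
____XXX__
____X___X
____XX_XX
_____XX_X
_____X___
_____X_X_
______X__
X_X______
_X_______
Population at generation 4: 19

Answer: 19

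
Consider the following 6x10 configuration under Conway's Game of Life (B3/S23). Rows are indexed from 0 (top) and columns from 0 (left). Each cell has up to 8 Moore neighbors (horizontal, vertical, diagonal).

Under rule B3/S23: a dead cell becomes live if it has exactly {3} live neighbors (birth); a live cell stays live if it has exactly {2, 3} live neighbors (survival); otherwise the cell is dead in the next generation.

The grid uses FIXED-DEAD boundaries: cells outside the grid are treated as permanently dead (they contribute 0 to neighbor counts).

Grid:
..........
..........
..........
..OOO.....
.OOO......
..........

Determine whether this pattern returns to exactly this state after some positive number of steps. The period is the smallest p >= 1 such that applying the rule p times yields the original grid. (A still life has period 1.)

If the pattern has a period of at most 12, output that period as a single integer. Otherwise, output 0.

Answer: 2

Derivation:
Simulating and comparing each generation to the original:
Gen 0 (original, given above): 6 live cells
Gen 1: 6 live cells, differs from original
Gen 2: 6 live cells, MATCHES original -> period = 2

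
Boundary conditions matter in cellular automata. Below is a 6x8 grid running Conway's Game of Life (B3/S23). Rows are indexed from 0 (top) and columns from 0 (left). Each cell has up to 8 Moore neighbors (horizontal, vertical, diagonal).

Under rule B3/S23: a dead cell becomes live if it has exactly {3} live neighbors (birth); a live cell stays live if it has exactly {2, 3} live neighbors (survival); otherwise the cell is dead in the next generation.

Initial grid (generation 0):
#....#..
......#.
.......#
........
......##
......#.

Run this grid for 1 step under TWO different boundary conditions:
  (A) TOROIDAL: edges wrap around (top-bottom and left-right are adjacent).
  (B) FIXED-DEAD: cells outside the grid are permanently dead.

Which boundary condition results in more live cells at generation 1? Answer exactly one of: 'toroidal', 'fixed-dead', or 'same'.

Answer: toroidal

Derivation:
Under TOROIDAL boundary, generation 1:
.....###
......##
........
......##
......##
.....##.
Population = 11

Under FIXED-DEAD boundary, generation 1:
........
......#.
........
......##
......##
......##
Population = 7

Comparison: toroidal=11, fixed-dead=7 -> toroidal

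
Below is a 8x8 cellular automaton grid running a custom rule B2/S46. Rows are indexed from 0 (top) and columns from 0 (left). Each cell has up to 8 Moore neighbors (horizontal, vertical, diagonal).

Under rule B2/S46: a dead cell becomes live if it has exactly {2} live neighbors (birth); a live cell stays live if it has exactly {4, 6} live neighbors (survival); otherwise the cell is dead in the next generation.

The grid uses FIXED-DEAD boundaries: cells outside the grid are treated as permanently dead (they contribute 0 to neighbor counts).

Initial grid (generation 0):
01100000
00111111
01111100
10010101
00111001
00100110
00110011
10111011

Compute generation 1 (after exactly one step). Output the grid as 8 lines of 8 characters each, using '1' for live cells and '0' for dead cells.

Answer: 00000001
10110100
10010000
00010000
00011000
00100010
00100001
00010000

Derivation:
Simulating step by step:
Generation 0 (given above): 34 live cells
Generation 1: 15 live cells
(generation 1 grid is the final answer)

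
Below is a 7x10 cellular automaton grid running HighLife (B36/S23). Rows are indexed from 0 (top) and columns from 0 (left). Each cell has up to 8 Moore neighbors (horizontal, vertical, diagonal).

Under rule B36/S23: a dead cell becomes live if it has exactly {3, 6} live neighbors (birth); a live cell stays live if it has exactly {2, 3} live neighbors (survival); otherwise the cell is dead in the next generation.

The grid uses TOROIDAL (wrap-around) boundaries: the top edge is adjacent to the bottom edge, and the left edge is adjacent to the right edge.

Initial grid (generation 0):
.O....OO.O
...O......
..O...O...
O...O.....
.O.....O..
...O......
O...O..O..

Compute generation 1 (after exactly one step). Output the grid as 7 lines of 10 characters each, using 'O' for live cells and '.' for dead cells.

Answer: O.....OOO.
..O...OO..
...O......
.O........
..........
..........
O.....OOO.

Derivation:
Simulating step by step:
Generation 0 (given above): 15 live cells
Generation 1: 13 live cells
(generation 1 grid is the final answer)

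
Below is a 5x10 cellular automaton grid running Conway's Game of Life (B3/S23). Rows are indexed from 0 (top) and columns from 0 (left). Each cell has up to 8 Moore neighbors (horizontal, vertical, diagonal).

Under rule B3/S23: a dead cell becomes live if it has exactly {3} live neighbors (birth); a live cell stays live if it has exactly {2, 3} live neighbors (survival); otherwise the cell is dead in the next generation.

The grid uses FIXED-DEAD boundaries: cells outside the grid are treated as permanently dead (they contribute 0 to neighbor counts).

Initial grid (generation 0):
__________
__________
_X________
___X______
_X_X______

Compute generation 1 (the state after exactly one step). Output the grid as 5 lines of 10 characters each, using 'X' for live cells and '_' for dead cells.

Simulating step by step:
Generation 0 (given above): 4 live cells
Generation 1: 1 live cells
(generation 1 grid is the final answer)

Answer: __________
__________
__________
__________
__X_______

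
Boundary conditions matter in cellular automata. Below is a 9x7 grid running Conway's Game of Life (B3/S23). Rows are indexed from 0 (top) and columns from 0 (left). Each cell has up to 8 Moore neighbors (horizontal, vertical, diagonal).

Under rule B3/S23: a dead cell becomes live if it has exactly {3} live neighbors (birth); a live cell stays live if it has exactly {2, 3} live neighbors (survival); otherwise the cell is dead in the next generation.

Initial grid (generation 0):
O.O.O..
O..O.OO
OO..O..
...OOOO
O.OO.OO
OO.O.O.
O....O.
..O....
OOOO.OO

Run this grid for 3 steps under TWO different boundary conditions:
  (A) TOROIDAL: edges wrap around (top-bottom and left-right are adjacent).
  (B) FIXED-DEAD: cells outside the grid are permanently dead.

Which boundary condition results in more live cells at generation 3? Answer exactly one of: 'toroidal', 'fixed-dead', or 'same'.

Answer: fixed-dead

Derivation:
Under TOROIDAL boundary, generation 3:
...O...
.O..O..
.O.O...
..O....
.......
..OO...
OOO....
O.O...O
.......
Population = 14

Under FIXED-DEAD boundary, generation 3:
....O..
O..O...
O......
O.O....
OO.....
O.OO...
O..OOO.
O....OO
.......
Population = 18

Comparison: toroidal=14, fixed-dead=18 -> fixed-dead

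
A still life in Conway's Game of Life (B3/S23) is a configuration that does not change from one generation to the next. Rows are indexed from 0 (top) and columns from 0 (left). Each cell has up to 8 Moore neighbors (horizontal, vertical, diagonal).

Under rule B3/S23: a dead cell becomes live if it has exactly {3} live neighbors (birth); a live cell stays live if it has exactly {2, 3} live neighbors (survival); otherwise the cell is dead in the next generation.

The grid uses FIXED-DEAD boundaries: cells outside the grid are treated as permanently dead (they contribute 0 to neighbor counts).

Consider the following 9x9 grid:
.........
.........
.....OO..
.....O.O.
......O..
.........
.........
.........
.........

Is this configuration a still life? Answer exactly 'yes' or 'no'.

Answer: yes

Derivation:
Compute generation 1 and compare to generation 0 (given above):
Generation 1:
.........
.........
.....OO..
.....O.O.
......O..
.........
.........
.........
.........
The grids are IDENTICAL -> still life.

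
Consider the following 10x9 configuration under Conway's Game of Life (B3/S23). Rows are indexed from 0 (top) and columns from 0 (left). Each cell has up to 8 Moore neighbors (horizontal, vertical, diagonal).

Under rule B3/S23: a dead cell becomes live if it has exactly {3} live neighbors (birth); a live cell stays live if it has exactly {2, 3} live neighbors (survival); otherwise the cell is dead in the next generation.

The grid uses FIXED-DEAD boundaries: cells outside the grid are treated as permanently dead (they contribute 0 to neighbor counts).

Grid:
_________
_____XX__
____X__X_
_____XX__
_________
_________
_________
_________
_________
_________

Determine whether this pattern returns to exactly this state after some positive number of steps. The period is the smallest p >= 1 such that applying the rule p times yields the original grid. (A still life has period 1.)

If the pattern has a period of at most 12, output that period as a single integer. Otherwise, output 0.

Simulating and comparing each generation to the original:
Gen 0 (original, given above): 6 live cells
Gen 1: 6 live cells, MATCHES original -> period = 1

Answer: 1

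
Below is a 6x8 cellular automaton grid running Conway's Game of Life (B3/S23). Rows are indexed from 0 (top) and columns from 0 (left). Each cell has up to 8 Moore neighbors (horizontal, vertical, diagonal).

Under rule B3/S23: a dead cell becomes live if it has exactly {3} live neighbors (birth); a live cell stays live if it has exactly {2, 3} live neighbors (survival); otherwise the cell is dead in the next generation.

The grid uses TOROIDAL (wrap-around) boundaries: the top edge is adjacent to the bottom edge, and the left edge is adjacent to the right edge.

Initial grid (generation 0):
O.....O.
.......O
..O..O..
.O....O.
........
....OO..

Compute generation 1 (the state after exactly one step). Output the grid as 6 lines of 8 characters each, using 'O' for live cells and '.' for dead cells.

Simulating step by step:
Generation 0 (given above): 9 live cells
Generation 1: 8 live cells
(generation 1 grid is the final answer)

Answer: .....OOO
......OO
......O.
........
.....O..
.....O..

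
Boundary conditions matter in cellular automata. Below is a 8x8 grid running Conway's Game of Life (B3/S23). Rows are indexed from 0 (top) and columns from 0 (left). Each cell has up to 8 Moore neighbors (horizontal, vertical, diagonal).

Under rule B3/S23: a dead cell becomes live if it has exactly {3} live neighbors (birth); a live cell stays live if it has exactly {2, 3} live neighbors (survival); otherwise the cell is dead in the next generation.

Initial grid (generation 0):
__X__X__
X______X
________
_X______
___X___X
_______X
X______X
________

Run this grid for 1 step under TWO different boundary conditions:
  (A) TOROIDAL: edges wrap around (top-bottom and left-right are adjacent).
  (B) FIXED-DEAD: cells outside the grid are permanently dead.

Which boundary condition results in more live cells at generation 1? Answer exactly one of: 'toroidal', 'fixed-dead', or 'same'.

Under TOROIDAL boundary, generation 1:
________
________
X_______
________
X_______
______XX
X______X
________
Population = 6

Under FIXED-DEAD boundary, generation 1:
________
________
________
________
________
______XX
________
________
Population = 2

Comparison: toroidal=6, fixed-dead=2 -> toroidal

Answer: toroidal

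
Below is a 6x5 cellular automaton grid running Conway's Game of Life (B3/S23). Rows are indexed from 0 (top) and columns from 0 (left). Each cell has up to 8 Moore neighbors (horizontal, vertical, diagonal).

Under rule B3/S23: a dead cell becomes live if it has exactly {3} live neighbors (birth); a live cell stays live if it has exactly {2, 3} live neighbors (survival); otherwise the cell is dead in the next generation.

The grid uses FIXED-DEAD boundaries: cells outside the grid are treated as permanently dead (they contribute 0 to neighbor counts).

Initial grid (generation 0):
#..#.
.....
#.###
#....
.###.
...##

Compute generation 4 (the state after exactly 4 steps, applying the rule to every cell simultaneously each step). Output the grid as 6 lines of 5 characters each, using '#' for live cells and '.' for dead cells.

Simulating step by step:
Generation 0 (given above): 12 live cells
Generation 1: 13 live cells
.....
.##.#
.#.#.
#...#
.####
...##
Generation 2: 12 live cells
.....
.###.
##.##
#...#
.##..
....#
Generation 3: 11 live cells
..#..
##.##
#...#
#...#
.#.#.
.....
Generation 4: 14 live cells
(generation 4 grid is the final answer)

Answer: .###.
#####
#...#
##.##
.....
.....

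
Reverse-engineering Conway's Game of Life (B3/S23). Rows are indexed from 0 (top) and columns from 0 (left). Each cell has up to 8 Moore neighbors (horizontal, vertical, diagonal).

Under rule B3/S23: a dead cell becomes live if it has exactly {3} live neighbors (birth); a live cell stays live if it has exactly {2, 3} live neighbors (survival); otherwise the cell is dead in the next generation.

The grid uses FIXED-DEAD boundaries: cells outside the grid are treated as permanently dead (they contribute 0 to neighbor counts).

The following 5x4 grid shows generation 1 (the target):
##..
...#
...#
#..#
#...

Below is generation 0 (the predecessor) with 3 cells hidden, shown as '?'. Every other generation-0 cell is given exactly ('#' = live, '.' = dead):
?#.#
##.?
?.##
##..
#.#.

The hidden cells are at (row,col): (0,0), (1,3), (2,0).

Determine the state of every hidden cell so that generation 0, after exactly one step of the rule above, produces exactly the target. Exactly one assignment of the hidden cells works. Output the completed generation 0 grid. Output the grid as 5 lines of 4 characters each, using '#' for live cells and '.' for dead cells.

Hidden generation-0 cells (in order): (0,0), (1,3), (2,0).
A hidden cell only influences target cells in its own 3x3 neighborhood. Try each of the 2^3 = 8 assignments, step the completed generation 0 forward once under B3/S23, and compare with the target:
  (0,0)=. (1,3)=. (2,0)=. -> step gives (0,2)='#' but target has '.' -> reject
  (0,0)=. (1,3)=. (2,0)=# -> step gives (0,2)='#' but target has '.' -> reject
  (0,0)=. (1,3)=# (2,0)=. -> step gives (1,0)='#' but target has '.' -> reject
  (0,0)=. (1,3)=# (2,0)=# -> step gives (1,0)='#' but target has '.' -> reject
  (0,0)=# (1,3)=. (2,0)=. -> step gives (0,2)='#' but target has '.' -> reject
  (0,0)=# (1,3)=. (2,0)=# -> step gives (0,2)='#' but target has '.' -> reject
  (0,0)=# (1,3)=# (2,0)=. -> step gives (1,0)='#' but target has '.' -> reject
  (0,0)=# (1,3)=# (2,0)=# -> step reproduces the target at every cell -> ACCEPT
Unique solution: (0,0)=live, (1,3)=live, (2,0)=live.
Check: live-neighbor counts of every cell in the completed generation 0:
3341
4563
4642
3543
2411
Applying B3/S23 to generation 0 with these counts gives:
##..
...#
...#
#..#
#...
which matches the target exactly.

Answer: ##.#
##.#
#.##
##..
#.#.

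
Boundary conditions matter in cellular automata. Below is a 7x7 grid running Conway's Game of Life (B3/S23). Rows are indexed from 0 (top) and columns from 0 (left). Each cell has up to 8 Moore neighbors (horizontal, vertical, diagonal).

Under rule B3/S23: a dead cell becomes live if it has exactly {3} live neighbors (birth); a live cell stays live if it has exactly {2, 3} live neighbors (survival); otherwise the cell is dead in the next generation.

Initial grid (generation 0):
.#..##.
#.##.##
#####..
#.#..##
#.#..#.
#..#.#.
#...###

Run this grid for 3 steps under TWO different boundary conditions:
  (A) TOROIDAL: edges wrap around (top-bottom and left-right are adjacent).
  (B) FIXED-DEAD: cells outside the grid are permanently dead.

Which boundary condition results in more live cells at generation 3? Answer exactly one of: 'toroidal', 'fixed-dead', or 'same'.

Answer: toroidal

Derivation:
Under TOROIDAL boundary, generation 3:
###....
.#.....
.......
..##...
#####..
#..##..
#..#..#
Population = 17

Under FIXED-DEAD boundary, generation 3:
.#....#
#......
#.#....
#.##...
#......
.#....#
..####.
Population = 15

Comparison: toroidal=17, fixed-dead=15 -> toroidal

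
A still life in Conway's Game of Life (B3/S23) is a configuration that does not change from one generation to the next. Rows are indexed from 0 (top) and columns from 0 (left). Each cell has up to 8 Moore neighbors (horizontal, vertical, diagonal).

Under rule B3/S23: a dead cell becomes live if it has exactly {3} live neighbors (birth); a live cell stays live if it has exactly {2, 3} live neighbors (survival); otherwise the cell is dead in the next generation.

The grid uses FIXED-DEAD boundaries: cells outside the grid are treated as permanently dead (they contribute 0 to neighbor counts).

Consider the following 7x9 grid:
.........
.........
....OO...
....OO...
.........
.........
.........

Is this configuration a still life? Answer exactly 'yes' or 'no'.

Answer: yes

Derivation:
Compute generation 1 and compare to generation 0 (given above):
Generation 1:
.........
.........
....OO...
....OO...
.........
.........
.........
The grids are IDENTICAL -> still life.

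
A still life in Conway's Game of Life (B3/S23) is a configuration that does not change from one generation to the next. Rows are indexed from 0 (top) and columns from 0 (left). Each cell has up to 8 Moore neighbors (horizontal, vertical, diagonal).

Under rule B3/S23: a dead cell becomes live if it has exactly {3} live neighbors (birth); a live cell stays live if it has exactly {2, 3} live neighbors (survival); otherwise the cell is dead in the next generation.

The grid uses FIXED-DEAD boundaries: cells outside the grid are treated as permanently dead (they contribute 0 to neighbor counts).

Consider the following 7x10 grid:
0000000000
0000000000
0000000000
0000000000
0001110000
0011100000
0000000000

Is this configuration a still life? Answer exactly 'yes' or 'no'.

Answer: no

Derivation:
Compute generation 1 and compare to generation 0 (given above):
Generation 1:
0000000000
0000000000
0000000000
0000100000
0010010000
0010010000
0001000000
Cell (3,4) differs: gen0=0 vs gen1=1 -> NOT a still life.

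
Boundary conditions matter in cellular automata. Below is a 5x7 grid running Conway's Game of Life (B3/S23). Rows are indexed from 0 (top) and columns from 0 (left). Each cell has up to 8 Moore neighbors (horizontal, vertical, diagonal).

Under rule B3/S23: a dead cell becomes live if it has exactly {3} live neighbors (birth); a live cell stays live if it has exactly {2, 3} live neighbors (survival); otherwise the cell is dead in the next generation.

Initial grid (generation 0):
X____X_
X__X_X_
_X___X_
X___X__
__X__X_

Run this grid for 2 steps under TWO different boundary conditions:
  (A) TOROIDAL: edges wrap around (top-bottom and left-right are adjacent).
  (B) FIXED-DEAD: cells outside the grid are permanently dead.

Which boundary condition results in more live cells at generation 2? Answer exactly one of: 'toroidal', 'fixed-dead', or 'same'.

Under TOROIDAL boundary, generation 2:
_XX__X_
__X_XX_
__X____
_XX____
_XX____
Population = 11

Under FIXED-DEAD boundary, generation 2:
_____X_
XX__XXX
__X____
XX__XX_
_______
Population = 11

Comparison: toroidal=11, fixed-dead=11 -> same

Answer: same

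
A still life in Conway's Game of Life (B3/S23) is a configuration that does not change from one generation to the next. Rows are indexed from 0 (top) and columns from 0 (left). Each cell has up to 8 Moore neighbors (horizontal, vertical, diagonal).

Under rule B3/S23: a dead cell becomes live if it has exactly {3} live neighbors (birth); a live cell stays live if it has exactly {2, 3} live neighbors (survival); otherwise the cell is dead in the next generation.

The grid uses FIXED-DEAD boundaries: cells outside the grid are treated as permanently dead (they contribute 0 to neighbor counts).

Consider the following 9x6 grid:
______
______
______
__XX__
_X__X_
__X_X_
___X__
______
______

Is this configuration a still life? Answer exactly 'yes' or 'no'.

Answer: yes

Derivation:
Compute generation 1 and compare to generation 0 (given above):
Generation 1:
______
______
______
__XX__
_X__X_
__X_X_
___X__
______
______
The grids are IDENTICAL -> still life.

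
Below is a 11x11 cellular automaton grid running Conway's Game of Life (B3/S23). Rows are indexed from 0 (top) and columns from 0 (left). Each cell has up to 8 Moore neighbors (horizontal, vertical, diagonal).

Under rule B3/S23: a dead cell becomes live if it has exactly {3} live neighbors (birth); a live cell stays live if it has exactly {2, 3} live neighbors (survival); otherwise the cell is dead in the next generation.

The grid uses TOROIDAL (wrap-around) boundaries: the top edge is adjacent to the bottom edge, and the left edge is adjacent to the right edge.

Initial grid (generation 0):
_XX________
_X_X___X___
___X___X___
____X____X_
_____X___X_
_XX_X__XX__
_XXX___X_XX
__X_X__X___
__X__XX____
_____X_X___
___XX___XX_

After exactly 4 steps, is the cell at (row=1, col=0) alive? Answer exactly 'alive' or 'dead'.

Answer: alive

Derivation:
Simulating step by step:
Generation 0 (given above): 34 live cells
Generation 1: 42 live cells
_X__X___X__
_X_X_______
__XXX___X__
____X___X__
___XXX___X_
XX__X_XX__X
X___X_XX_X_
____XX_XX__
___XXX_X___
___X_X_XX__
__XXX___X__
Generation 2: 32 live cells
_X__X______
_X_________
__X_X______
__X_____XX_
X__X__XXXXX
XX_____X_X_
XX_XX____X_
___________
___X_______
_____X_XX__
__X__X__XX_
Generation 3: 35 live cells
_XX________
_XXX_______
_XXX_______
_XX________
X_X___X____
___XX_XX___
XXX_____X__
__XXX______
___________
____X_XXXX_
____XXXXXX_
Generation 4: 32 live cells
_X__XXXXX__
X__________
X__________
X__________
__X__XXX___
X__X_XXX___
_X___X_X___
__XX_______
____XX_XX__
____X____X_
___XX____X_

Cell (1,0) at generation 4: 1 -> alive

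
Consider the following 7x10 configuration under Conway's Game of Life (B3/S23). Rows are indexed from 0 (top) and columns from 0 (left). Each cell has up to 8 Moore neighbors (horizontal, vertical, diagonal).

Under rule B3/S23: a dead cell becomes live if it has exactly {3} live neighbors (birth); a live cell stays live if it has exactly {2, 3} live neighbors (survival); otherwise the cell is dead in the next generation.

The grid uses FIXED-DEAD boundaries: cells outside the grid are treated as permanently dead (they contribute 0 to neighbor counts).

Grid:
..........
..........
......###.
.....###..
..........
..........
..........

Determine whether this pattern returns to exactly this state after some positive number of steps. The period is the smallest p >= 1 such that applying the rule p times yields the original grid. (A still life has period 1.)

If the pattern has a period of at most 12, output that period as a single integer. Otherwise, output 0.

Answer: 2

Derivation:
Simulating and comparing each generation to the original:
Gen 0 (original, given above): 6 live cells
Gen 1: 6 live cells, differs from original
Gen 2: 6 live cells, MATCHES original -> period = 2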